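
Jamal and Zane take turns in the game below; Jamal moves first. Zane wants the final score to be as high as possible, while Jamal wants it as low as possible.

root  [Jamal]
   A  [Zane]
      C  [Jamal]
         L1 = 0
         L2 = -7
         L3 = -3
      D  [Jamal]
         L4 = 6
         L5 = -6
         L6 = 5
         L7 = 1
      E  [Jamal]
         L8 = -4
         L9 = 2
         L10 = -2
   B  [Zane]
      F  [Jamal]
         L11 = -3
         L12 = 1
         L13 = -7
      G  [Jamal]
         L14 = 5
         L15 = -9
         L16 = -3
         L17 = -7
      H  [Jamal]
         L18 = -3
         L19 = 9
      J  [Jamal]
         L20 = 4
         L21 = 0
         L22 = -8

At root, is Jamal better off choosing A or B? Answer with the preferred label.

C (Jamal): min(0, -7, -3) = -7
D (Jamal): min(6, -6, 5, 1) = -6
E (Jamal): min(-4, 2, -2) = -4
A (Zane): max(-7, -6, -4) = -4
F (Jamal): min(-3, 1, -7) = -7
G (Jamal): min(5, -9, -3, -7) = -9
H (Jamal): min(-3, 9) = -3
J (Jamal): min(4, 0, -8) = -8
B (Zane): max(-7, -9, -3, -8) = -3
Jamal prefers the lower value; A=-4, B=-3. A is better since -4 < -3.

A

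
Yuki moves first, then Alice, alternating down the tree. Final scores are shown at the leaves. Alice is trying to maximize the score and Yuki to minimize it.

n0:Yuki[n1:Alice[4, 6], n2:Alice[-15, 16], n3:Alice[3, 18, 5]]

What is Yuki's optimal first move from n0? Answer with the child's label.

n1 (Alice): max(4, 6) = 6
n2 (Alice): max(-15, 16) = 16
n3 (Alice): max(3, 18, 5) = 18
n0 (Yuki): min(6, 16, 18) = 6
Yuki at n0 wants the lowest of {n1=6, n2=16, n3=18}, so chooses n1.

n1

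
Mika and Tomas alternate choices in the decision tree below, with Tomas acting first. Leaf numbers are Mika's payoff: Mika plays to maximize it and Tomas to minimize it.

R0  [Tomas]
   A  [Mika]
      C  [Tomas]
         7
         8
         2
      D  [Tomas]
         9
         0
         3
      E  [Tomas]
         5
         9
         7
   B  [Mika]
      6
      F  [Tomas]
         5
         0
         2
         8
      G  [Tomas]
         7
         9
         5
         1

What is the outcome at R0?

5

C (Tomas): min(7, 8, 2) = 2
D (Tomas): min(9, 0, 3) = 0
E (Tomas): min(5, 9, 7) = 5
A (Mika): max(2, 0, 5) = 5
F (Tomas): min(5, 0, 2, 8) = 0
G (Tomas): min(7, 9, 5, 1) = 1
B (Mika): max(6, 0, 1) = 6
R0 (Tomas): min(5, 6) = 5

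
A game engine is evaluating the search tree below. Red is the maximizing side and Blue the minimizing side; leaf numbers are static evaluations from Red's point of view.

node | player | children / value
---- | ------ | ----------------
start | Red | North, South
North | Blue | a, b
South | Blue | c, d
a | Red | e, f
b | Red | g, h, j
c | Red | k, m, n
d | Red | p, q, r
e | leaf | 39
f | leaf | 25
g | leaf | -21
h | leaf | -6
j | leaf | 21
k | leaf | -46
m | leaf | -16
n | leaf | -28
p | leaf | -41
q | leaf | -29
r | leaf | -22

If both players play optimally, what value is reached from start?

a (Red): max(39, 25) = 39
b (Red): max(-21, -6, 21) = 21
North (Blue): min(39, 21) = 21
c (Red): max(-46, -16, -28) = -16
d (Red): max(-41, -29, -22) = -22
South (Blue): min(-16, -22) = -22
start (Red): max(21, -22) = 21

21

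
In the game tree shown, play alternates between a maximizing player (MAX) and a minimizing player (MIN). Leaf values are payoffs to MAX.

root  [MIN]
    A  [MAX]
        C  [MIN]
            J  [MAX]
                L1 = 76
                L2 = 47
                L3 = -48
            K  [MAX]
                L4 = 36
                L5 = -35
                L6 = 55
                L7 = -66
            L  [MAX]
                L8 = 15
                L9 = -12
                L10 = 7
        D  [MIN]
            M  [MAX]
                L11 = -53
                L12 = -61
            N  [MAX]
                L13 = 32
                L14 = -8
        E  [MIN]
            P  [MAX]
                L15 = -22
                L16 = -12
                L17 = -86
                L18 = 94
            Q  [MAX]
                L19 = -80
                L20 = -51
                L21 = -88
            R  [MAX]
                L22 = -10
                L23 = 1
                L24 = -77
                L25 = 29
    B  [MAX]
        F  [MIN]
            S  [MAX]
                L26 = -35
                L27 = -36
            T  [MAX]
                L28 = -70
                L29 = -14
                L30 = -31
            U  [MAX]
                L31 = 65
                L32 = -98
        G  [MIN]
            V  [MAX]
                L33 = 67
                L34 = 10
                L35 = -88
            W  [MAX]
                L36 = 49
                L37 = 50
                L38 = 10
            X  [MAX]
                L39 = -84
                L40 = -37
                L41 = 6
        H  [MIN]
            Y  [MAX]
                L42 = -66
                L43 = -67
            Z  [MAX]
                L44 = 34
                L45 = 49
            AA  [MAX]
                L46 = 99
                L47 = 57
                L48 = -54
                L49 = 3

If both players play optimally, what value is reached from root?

J (MAX): max(76, 47, -48) = 76
K (MAX): max(36, -35, 55, -66) = 55
L (MAX): max(15, -12, 7) = 15
C (MIN): min(76, 55, 15) = 15
M (MAX): max(-53, -61) = -53
N (MAX): max(32, -8) = 32
D (MIN): min(-53, 32) = -53
P (MAX): max(-22, -12, -86, 94) = 94
Q (MAX): max(-80, -51, -88) = -51
R (MAX): max(-10, 1, -77, 29) = 29
E (MIN): min(94, -51, 29) = -51
A (MAX): max(15, -53, -51) = 15
S (MAX): max(-35, -36) = -35
T (MAX): max(-70, -14, -31) = -14
U (MAX): max(65, -98) = 65
F (MIN): min(-35, -14, 65) = -35
V (MAX): max(67, 10, -88) = 67
W (MAX): max(49, 50, 10) = 50
X (MAX): max(-84, -37, 6) = 6
G (MIN): min(67, 50, 6) = 6
Y (MAX): max(-66, -67) = -66
Z (MAX): max(34, 49) = 49
AA (MAX): max(99, 57, -54, 3) = 99
H (MIN): min(-66, 49, 99) = -66
B (MAX): max(-35, 6, -66) = 6
root (MIN): min(15, 6) = 6

6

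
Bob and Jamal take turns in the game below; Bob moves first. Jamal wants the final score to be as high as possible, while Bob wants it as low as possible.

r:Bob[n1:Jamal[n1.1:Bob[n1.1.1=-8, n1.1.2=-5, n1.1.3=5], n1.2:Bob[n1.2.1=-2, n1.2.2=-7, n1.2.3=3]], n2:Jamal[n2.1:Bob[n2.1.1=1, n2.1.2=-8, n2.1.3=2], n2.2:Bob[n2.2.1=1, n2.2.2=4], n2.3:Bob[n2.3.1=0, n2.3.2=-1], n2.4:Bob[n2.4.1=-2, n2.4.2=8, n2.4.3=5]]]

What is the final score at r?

n1.1 (Bob): min(-8, -5, 5) = -8
n1.2 (Bob): min(-2, -7, 3) = -7
n1 (Jamal): max(-8, -7) = -7
n2.1 (Bob): min(1, -8, 2) = -8
n2.2 (Bob): min(1, 4) = 1
n2.3 (Bob): min(0, -1) = -1
n2.4 (Bob): min(-2, 8, 5) = -2
n2 (Jamal): max(-8, 1, -1, -2) = 1
r (Bob): min(-7, 1) = -7

-7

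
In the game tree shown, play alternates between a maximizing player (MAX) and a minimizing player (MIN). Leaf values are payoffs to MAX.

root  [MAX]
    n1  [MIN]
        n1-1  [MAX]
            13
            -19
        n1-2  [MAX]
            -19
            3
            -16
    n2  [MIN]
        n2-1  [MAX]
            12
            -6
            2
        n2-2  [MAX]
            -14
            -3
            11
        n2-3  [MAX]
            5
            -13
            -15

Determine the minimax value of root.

n1-1 (MAX): max(13, -19) = 13
n1-2 (MAX): max(-19, 3, -16) = 3
n1 (MIN): min(13, 3) = 3
n2-1 (MAX): max(12, -6, 2) = 12
n2-2 (MAX): max(-14, -3, 11) = 11
n2-3 (MAX): max(5, -13, -15) = 5
n2 (MIN): min(12, 11, 5) = 5
root (MAX): max(3, 5) = 5

5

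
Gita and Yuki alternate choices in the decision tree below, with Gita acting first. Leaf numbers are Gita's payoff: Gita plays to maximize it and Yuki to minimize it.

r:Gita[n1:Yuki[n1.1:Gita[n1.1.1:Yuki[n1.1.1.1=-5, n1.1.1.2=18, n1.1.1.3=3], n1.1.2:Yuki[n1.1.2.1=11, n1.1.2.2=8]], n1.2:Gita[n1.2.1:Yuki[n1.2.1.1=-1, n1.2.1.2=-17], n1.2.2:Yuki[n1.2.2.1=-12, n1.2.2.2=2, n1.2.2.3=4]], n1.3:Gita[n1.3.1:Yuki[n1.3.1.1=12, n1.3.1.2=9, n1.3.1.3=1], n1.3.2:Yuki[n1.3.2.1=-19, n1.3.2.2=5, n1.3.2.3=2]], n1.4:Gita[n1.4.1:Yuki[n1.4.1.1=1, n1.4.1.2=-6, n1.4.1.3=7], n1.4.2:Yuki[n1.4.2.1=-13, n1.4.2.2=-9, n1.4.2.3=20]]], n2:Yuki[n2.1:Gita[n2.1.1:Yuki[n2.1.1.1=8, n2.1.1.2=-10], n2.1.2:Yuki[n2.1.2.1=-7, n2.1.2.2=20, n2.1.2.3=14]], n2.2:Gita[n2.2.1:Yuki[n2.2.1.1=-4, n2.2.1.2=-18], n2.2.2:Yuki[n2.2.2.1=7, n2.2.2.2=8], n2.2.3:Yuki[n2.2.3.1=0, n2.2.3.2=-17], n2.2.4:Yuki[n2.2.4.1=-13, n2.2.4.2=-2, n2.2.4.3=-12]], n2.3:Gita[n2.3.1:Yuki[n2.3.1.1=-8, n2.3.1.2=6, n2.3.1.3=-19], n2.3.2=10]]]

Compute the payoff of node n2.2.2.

7

n2.2.2 (Yuki): min(7, 8) = 7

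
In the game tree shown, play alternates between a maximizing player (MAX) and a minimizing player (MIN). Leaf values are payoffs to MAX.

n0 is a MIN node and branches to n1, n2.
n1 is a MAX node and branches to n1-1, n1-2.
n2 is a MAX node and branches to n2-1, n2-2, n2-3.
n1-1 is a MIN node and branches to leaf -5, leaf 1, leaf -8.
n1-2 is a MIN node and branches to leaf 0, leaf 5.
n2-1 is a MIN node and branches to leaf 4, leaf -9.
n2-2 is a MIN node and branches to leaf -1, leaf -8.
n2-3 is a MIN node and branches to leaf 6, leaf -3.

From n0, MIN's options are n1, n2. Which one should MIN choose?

n1-1 (MIN): min(-5, 1, -8) = -8
n1-2 (MIN): min(0, 5) = 0
n1 (MAX): max(-8, 0) = 0
n2-1 (MIN): min(4, -9) = -9
n2-2 (MIN): min(-1, -8) = -8
n2-3 (MIN): min(6, -3) = -3
n2 (MAX): max(-9, -8, -3) = -3
n0 (MIN): min(0, -3) = -3
MIN at n0 wants the lowest of {n1=0, n2=-3}, so chooses n2.

n2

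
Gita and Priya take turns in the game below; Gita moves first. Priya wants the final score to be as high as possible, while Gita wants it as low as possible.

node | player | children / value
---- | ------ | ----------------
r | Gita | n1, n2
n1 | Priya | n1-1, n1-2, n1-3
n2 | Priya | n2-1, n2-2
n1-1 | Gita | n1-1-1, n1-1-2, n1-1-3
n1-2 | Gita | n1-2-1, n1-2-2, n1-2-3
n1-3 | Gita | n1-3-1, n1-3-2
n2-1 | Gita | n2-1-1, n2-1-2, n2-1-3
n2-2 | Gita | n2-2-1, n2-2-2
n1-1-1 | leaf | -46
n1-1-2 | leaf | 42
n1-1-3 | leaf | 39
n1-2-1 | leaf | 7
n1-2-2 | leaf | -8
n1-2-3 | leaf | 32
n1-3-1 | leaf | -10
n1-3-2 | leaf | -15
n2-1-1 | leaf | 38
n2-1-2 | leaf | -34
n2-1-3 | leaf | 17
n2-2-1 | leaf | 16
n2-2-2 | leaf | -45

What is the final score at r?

n1-1 (Gita): min(-46, 42, 39) = -46
n1-2 (Gita): min(7, -8, 32) = -8
n1-3 (Gita): min(-10, -15) = -15
n1 (Priya): max(-46, -8, -15) = -8
n2-1 (Gita): min(38, -34, 17) = -34
n2-2 (Gita): min(16, -45) = -45
n2 (Priya): max(-34, -45) = -34
r (Gita): min(-8, -34) = -34

-34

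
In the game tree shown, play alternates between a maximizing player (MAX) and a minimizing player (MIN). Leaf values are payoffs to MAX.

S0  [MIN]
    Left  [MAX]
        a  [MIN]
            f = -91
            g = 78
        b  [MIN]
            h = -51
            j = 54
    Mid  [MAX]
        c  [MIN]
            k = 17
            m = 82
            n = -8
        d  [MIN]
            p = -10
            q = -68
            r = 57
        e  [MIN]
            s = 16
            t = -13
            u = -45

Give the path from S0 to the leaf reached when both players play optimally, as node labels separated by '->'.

S0 -> Left -> b -> h

a (MIN): min(-91, 78) = -91
b (MIN): min(-51, 54) = -51
Left (MAX): max(-91, -51) = -51
c (MIN): min(17, 82, -8) = -8
d (MIN): min(-10, -68, 57) = -68
e (MIN): min(16, -13, -45) = -45
Mid (MAX): max(-8, -68, -45) = -8
S0 (MIN): min(-51, -8) = -51
At S0, MIN picks Left (lowest: -51).
At Left, MAX picks b (highest: -51).
At b, MIN picks h (lowest: -51).
Terminal value -51.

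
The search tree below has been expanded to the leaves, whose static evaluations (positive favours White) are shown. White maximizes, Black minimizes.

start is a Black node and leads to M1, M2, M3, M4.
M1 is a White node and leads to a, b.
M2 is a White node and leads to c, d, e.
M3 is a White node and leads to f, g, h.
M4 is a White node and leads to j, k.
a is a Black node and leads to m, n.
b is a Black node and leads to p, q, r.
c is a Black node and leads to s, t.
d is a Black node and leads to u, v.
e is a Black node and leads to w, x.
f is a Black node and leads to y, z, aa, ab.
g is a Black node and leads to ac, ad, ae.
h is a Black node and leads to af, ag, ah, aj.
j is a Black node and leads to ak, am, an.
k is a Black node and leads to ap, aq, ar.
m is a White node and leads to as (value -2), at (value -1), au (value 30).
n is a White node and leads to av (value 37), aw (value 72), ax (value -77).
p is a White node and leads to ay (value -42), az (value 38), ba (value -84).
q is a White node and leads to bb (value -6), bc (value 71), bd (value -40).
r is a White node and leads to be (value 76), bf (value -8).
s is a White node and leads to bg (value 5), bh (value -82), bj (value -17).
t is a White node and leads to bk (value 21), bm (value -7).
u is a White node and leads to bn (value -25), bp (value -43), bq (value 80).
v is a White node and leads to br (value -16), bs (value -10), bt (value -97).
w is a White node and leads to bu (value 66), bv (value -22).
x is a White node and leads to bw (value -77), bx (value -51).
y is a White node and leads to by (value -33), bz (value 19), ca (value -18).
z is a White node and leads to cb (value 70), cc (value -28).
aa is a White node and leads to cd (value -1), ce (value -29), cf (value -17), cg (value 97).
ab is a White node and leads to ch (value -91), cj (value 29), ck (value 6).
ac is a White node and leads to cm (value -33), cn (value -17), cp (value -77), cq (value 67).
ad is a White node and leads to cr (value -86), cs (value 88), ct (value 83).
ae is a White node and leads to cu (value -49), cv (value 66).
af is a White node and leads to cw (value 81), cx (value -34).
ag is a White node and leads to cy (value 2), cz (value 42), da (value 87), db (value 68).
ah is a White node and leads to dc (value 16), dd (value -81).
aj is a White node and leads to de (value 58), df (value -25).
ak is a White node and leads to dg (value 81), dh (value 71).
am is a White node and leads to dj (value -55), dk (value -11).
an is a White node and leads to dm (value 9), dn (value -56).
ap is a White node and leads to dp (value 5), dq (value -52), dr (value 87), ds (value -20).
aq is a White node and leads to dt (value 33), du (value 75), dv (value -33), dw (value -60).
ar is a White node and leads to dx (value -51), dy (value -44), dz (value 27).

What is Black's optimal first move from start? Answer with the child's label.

m (White): max(-2, -1, 30) = 30
n (White): max(37, 72, -77) = 72
a (Black): min(30, 72) = 30
p (White): max(-42, 38, -84) = 38
q (White): max(-6, 71, -40) = 71
r (White): max(76, -8) = 76
b (Black): min(38, 71, 76) = 38
M1 (White): max(30, 38) = 38
s (White): max(5, -82, -17) = 5
t (White): max(21, -7) = 21
c (Black): min(5, 21) = 5
u (White): max(-25, -43, 80) = 80
v (White): max(-16, -10, -97) = -10
d (Black): min(80, -10) = -10
w (White): max(66, -22) = 66
x (White): max(-77, -51) = -51
e (Black): min(66, -51) = -51
M2 (White): max(5, -10, -51) = 5
y (White): max(-33, 19, -18) = 19
z (White): max(70, -28) = 70
aa (White): max(-1, -29, -17, 97) = 97
ab (White): max(-91, 29, 6) = 29
f (Black): min(19, 70, 97, 29) = 19
ac (White): max(-33, -17, -77, 67) = 67
ad (White): max(-86, 88, 83) = 88
ae (White): max(-49, 66) = 66
g (Black): min(67, 88, 66) = 66
af (White): max(81, -34) = 81
ag (White): max(2, 42, 87, 68) = 87
ah (White): max(16, -81) = 16
aj (White): max(58, -25) = 58
h (Black): min(81, 87, 16, 58) = 16
M3 (White): max(19, 66, 16) = 66
ak (White): max(81, 71) = 81
am (White): max(-55, -11) = -11
an (White): max(9, -56) = 9
j (Black): min(81, -11, 9) = -11
ap (White): max(5, -52, 87, -20) = 87
aq (White): max(33, 75, -33, -60) = 75
ar (White): max(-51, -44, 27) = 27
k (Black): min(87, 75, 27) = 27
M4 (White): max(-11, 27) = 27
start (Black): min(38, 5, 66, 27) = 5
Black at start wants the lowest of {M1=38, M2=5, M3=66, M4=27}, so chooses M2.

M2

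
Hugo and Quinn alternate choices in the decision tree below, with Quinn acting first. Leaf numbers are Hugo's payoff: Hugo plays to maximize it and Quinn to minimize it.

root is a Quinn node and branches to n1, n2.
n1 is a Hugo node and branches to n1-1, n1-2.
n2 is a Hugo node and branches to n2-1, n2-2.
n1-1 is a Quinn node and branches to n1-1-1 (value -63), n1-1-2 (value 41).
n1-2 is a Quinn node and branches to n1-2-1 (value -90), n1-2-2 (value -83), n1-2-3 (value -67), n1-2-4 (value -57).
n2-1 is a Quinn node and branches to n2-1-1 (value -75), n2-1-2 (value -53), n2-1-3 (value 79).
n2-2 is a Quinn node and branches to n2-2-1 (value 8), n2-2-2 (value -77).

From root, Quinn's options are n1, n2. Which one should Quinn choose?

n1-1 (Quinn): min(-63, 41) = -63
n1-2 (Quinn): min(-90, -83, -67, -57) = -90
n1 (Hugo): max(-63, -90) = -63
n2-1 (Quinn): min(-75, -53, 79) = -75
n2-2 (Quinn): min(8, -77) = -77
n2 (Hugo): max(-75, -77) = -75
root (Quinn): min(-63, -75) = -75
Quinn at root wants the lowest of {n1=-63, n2=-75}, so chooses n2.

n2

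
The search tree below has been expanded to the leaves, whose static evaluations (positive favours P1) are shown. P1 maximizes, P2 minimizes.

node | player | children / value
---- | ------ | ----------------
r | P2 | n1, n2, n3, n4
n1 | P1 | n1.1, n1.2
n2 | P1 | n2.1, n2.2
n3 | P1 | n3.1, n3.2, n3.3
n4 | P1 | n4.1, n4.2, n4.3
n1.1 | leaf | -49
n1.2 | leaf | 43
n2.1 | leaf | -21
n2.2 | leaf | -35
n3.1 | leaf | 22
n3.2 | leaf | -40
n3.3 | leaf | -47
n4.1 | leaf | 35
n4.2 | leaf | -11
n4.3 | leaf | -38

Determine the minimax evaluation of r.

-21

n1 (P1): max(-49, 43) = 43
n2 (P1): max(-21, -35) = -21
n3 (P1): max(22, -40, -47) = 22
n4 (P1): max(35, -11, -38) = 35
r (P2): min(43, -21, 22, 35) = -21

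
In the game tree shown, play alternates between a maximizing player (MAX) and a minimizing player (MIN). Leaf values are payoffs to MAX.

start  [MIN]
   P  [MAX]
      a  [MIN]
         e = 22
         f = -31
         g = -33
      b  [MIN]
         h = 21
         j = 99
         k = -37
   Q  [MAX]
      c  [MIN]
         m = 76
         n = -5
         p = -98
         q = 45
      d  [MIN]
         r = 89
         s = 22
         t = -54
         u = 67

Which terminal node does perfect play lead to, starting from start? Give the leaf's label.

a (MIN): min(22, -31, -33) = -33
b (MIN): min(21, 99, -37) = -37
P (MAX): max(-33, -37) = -33
c (MIN): min(76, -5, -98, 45) = -98
d (MIN): min(89, 22, -54, 67) = -54
Q (MAX): max(-98, -54) = -54
start (MIN): min(-33, -54) = -54
At start, MIN picks Q (lowest: -54).
At Q, MAX picks d (highest: -54).
At d, MIN picks t (lowest: -54).
Terminal value -54.

t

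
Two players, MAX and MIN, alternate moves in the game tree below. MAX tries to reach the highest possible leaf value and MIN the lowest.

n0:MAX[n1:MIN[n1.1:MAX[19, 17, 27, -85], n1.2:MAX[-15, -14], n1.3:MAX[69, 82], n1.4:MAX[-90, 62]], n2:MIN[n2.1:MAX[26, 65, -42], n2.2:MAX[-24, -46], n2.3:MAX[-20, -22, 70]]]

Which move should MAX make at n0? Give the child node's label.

n1.1 (MAX): max(19, 17, 27, -85) = 27
n1.2 (MAX): max(-15, -14) = -14
n1.3 (MAX): max(69, 82) = 82
n1.4 (MAX): max(-90, 62) = 62
n1 (MIN): min(27, -14, 82, 62) = -14
n2.1 (MAX): max(26, 65, -42) = 65
n2.2 (MAX): max(-24, -46) = -24
n2.3 (MAX): max(-20, -22, 70) = 70
n2 (MIN): min(65, -24, 70) = -24
n0 (MAX): max(-14, -24) = -14
MAX at n0 wants the highest of {n1=-14, n2=-24}, so chooses n1.

n1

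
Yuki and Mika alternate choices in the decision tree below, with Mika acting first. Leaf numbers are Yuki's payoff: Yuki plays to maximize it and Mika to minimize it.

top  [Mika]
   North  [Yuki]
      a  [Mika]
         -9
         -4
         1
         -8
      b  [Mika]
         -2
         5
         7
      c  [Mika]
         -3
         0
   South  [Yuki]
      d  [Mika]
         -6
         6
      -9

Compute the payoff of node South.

d (Mika): min(-6, 6) = -6
South (Yuki): max(-6, -9) = -6

-6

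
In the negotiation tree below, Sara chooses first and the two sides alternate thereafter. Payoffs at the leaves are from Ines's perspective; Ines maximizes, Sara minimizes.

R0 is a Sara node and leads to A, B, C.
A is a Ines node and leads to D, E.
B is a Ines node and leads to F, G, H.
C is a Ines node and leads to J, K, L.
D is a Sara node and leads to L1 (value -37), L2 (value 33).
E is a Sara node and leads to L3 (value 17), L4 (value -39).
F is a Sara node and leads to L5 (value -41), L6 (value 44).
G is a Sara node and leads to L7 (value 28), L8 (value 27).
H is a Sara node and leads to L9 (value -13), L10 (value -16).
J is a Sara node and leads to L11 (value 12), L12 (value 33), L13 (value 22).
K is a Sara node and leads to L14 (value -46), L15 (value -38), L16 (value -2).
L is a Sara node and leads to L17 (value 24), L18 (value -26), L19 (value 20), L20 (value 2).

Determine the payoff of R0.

D (Sara): min(-37, 33) = -37
E (Sara): min(17, -39) = -39
A (Ines): max(-37, -39) = -37
F (Sara): min(-41, 44) = -41
G (Sara): min(28, 27) = 27
H (Sara): min(-13, -16) = -16
B (Ines): max(-41, 27, -16) = 27
J (Sara): min(12, 33, 22) = 12
K (Sara): min(-46, -38, -2) = -46
L (Sara): min(24, -26, 20, 2) = -26
C (Ines): max(12, -46, -26) = 12
R0 (Sara): min(-37, 27, 12) = -37

-37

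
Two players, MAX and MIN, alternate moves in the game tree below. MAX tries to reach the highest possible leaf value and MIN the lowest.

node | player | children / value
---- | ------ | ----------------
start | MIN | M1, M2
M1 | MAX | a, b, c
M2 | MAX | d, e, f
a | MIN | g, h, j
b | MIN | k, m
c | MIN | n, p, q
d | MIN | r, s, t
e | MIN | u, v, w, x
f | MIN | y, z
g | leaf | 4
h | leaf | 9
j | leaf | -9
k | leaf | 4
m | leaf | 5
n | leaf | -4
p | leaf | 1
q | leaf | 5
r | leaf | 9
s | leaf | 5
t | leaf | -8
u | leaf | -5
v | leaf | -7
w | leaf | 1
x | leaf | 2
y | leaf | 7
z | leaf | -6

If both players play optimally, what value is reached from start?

a (MIN): min(4, 9, -9) = -9
b (MIN): min(4, 5) = 4
c (MIN): min(-4, 1, 5) = -4
M1 (MAX): max(-9, 4, -4) = 4
d (MIN): min(9, 5, -8) = -8
e (MIN): min(-5, -7, 1, 2) = -7
f (MIN): min(7, -6) = -6
M2 (MAX): max(-8, -7, -6) = -6
start (MIN): min(4, -6) = -6

-6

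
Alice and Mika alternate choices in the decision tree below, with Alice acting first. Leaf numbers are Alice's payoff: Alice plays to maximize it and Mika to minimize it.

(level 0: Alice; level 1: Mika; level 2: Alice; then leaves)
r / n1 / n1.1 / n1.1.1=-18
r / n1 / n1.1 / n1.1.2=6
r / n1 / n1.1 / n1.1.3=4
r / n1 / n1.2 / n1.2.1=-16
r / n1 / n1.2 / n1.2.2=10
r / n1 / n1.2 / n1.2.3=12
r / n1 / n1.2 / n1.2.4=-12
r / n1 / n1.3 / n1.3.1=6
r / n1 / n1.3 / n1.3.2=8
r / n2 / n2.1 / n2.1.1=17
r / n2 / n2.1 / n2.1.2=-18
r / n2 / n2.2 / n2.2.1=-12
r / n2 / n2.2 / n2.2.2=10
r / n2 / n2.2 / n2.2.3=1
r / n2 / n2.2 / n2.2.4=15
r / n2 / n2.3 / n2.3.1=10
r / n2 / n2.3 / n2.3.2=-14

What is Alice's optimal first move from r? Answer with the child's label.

n1.1 (Alice): max(-18, 6, 4) = 6
n1.2 (Alice): max(-16, 10, 12, -12) = 12
n1.3 (Alice): max(6, 8) = 8
n1 (Mika): min(6, 12, 8) = 6
n2.1 (Alice): max(17, -18) = 17
n2.2 (Alice): max(-12, 10, 1, 15) = 15
n2.3 (Alice): max(10, -14) = 10
n2 (Mika): min(17, 15, 10) = 10
r (Alice): max(6, 10) = 10
Alice at r wants the highest of {n1=6, n2=10}, so chooses n2.

n2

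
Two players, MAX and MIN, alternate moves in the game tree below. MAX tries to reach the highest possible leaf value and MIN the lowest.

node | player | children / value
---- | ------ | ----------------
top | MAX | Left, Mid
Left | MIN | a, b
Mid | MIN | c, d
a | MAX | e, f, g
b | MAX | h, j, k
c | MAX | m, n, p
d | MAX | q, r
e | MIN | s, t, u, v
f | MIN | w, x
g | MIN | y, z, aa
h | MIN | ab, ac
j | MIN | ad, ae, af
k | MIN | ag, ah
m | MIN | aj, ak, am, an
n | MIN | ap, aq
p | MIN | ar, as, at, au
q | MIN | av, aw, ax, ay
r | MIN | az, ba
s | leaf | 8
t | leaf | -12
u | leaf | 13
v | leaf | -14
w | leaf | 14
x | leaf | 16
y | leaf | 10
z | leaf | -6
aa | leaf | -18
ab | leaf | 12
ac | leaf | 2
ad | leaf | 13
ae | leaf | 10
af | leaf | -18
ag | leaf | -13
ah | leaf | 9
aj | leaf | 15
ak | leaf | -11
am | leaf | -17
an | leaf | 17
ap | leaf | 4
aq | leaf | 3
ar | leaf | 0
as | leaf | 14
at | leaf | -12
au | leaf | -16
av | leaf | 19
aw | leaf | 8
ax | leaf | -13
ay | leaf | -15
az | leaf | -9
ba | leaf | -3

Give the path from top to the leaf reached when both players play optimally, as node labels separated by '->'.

e (MIN): min(8, -12, 13, -14) = -14
f (MIN): min(14, 16) = 14
g (MIN): min(10, -6, -18) = -18
a (MAX): max(-14, 14, -18) = 14
h (MIN): min(12, 2) = 2
j (MIN): min(13, 10, -18) = -18
k (MIN): min(-13, 9) = -13
b (MAX): max(2, -18, -13) = 2
Left (MIN): min(14, 2) = 2
m (MIN): min(15, -11, -17, 17) = -17
n (MIN): min(4, 3) = 3
p (MIN): min(0, 14, -12, -16) = -16
c (MAX): max(-17, 3, -16) = 3
q (MIN): min(19, 8, -13, -15) = -15
r (MIN): min(-9, -3) = -9
d (MAX): max(-15, -9) = -9
Mid (MIN): min(3, -9) = -9
top (MAX): max(2, -9) = 2
At top, MAX picks Left (highest: 2).
At Left, MIN picks b (lowest: 2).
At b, MAX picks h (highest: 2).
At h, MIN picks ac (lowest: 2).
Terminal value 2.

top -> Left -> b -> h -> ac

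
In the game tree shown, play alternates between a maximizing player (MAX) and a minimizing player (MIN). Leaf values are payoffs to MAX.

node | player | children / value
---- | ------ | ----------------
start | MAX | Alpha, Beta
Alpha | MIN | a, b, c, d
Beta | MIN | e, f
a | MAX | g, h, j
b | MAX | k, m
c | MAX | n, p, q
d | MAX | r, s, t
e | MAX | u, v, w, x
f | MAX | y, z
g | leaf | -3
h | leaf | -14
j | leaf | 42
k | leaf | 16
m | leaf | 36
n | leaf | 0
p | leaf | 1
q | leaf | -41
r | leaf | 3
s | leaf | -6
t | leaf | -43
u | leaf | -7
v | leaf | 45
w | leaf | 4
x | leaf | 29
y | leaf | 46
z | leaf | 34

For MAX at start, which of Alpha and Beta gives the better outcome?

a (MAX): max(-3, -14, 42) = 42
b (MAX): max(16, 36) = 36
c (MAX): max(0, 1, -41) = 1
d (MAX): max(3, -6, -43) = 3
Alpha (MIN): min(42, 36, 1, 3) = 1
e (MAX): max(-7, 45, 4, 29) = 45
f (MAX): max(46, 34) = 46
Beta (MIN): min(45, 46) = 45
MAX prefers the higher value; Alpha=1, Beta=45. Beta is better since 45 > 1.

Beta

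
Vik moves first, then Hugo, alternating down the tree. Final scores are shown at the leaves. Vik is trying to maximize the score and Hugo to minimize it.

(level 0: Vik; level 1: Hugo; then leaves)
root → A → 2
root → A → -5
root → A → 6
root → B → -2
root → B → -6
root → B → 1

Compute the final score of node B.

B (Hugo): min(-2, -6, 1) = -6

-6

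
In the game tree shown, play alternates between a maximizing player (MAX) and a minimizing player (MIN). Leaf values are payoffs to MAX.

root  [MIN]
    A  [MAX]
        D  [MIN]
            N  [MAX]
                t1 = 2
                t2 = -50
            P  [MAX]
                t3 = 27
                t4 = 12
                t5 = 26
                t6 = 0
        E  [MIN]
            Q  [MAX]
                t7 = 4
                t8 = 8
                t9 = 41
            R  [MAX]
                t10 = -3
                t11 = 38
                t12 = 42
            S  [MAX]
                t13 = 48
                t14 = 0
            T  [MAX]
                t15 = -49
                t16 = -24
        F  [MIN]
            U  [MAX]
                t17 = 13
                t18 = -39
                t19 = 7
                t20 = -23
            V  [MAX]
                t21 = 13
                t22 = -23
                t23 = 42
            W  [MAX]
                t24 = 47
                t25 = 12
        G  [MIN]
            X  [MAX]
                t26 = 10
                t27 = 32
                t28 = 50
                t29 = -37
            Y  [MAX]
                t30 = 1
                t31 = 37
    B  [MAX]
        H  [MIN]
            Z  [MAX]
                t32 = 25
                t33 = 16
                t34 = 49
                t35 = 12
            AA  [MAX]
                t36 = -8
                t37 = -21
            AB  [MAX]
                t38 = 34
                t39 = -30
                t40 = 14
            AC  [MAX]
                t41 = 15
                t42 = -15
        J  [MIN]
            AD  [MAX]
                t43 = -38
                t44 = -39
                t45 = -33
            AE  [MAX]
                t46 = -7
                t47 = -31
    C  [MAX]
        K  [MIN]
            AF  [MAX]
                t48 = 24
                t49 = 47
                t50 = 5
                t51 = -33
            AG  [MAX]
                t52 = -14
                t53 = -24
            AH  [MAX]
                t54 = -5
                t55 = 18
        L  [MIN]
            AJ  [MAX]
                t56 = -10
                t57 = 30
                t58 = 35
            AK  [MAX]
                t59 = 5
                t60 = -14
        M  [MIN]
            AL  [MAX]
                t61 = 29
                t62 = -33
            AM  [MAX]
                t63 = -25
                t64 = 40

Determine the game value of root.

N (MAX): max(2, -50) = 2
P (MAX): max(27, 12, 26, 0) = 27
D (MIN): min(2, 27) = 2
Q (MAX): max(4, 8, 41) = 41
R (MAX): max(-3, 38, 42) = 42
S (MAX): max(48, 0) = 48
T (MAX): max(-49, -24) = -24
E (MIN): min(41, 42, 48, -24) = -24
U (MAX): max(13, -39, 7, -23) = 13
V (MAX): max(13, -23, 42) = 42
W (MAX): max(47, 12) = 47
F (MIN): min(13, 42, 47) = 13
X (MAX): max(10, 32, 50, -37) = 50
Y (MAX): max(1, 37) = 37
G (MIN): min(50, 37) = 37
A (MAX): max(2, -24, 13, 37) = 37
Z (MAX): max(25, 16, 49, 12) = 49
AA (MAX): max(-8, -21) = -8
AB (MAX): max(34, -30, 14) = 34
AC (MAX): max(15, -15) = 15
H (MIN): min(49, -8, 34, 15) = -8
AD (MAX): max(-38, -39, -33) = -33
AE (MAX): max(-7, -31) = -7
J (MIN): min(-33, -7) = -33
B (MAX): max(-8, -33) = -8
AF (MAX): max(24, 47, 5, -33) = 47
AG (MAX): max(-14, -24) = -14
AH (MAX): max(-5, 18) = 18
K (MIN): min(47, -14, 18) = -14
AJ (MAX): max(-10, 30, 35) = 35
AK (MAX): max(5, -14) = 5
L (MIN): min(35, 5) = 5
AL (MAX): max(29, -33) = 29
AM (MAX): max(-25, 40) = 40
M (MIN): min(29, 40) = 29
C (MAX): max(-14, 5, 29) = 29
root (MIN): min(37, -8, 29) = -8

-8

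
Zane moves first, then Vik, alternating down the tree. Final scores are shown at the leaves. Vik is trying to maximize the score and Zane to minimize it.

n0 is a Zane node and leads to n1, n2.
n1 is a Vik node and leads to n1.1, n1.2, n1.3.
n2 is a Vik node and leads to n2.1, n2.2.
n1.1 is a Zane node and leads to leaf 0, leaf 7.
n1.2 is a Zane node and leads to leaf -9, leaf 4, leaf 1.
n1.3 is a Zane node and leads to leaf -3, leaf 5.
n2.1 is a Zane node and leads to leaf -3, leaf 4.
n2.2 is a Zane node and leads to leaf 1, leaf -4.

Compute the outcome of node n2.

n2.1 (Zane): min(-3, 4) = -3
n2.2 (Zane): min(1, -4) = -4
n2 (Vik): max(-3, -4) = -3

-3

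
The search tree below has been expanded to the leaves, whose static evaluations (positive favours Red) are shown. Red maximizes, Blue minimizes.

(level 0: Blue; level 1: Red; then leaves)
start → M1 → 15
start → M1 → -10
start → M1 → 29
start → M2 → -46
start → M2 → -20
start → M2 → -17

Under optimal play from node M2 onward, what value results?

-17

M2 (Red): max(-46, -20, -17) = -17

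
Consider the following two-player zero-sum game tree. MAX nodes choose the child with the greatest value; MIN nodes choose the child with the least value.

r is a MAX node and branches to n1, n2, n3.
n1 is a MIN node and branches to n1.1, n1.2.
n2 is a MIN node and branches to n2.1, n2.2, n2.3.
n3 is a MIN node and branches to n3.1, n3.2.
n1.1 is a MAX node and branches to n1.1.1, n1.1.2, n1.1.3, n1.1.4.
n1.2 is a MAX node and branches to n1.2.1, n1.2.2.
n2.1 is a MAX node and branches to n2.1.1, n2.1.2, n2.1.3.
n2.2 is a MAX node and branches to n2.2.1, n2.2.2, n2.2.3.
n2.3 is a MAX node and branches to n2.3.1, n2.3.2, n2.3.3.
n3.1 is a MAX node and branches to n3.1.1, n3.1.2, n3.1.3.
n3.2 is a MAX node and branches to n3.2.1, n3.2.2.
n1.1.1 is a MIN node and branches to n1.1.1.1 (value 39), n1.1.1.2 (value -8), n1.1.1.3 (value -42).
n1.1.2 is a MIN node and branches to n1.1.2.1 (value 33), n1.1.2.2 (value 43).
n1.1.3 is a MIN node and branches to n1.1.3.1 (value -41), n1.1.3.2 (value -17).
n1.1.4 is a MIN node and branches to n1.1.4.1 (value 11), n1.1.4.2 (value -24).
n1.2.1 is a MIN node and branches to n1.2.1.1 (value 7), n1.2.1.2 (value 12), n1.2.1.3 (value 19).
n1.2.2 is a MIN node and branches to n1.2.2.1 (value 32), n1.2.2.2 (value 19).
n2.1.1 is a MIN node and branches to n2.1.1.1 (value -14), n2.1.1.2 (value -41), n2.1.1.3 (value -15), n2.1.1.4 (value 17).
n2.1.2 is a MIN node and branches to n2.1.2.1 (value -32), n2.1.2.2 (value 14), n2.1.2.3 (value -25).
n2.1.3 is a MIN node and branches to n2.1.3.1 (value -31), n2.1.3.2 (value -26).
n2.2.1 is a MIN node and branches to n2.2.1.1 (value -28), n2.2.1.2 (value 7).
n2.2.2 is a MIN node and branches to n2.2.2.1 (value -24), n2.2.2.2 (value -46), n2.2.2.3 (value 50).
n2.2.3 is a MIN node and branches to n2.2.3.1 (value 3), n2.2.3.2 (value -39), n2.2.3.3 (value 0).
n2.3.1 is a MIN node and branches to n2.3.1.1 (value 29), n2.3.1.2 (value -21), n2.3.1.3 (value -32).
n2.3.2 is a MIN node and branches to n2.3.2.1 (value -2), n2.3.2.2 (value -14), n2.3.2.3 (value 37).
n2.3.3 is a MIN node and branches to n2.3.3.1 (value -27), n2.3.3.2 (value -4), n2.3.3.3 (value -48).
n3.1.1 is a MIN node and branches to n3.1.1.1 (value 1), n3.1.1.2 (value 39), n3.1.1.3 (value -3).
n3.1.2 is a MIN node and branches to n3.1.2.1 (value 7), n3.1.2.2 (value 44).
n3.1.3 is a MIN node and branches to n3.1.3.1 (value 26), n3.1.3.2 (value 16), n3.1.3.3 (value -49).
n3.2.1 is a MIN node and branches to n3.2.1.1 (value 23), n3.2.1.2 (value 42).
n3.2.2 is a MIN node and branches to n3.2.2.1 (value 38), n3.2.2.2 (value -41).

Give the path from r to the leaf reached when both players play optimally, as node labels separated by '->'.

n1.1.1 (MIN): min(39, -8, -42) = -42
n1.1.2 (MIN): min(33, 43) = 33
n1.1.3 (MIN): min(-41, -17) = -41
n1.1.4 (MIN): min(11, -24) = -24
n1.1 (MAX): max(-42, 33, -41, -24) = 33
n1.2.1 (MIN): min(7, 12, 19) = 7
n1.2.2 (MIN): min(32, 19) = 19
n1.2 (MAX): max(7, 19) = 19
n1 (MIN): min(33, 19) = 19
n2.1.1 (MIN): min(-14, -41, -15, 17) = -41
n2.1.2 (MIN): min(-32, 14, -25) = -32
n2.1.3 (MIN): min(-31, -26) = -31
n2.1 (MAX): max(-41, -32, -31) = -31
n2.2.1 (MIN): min(-28, 7) = -28
n2.2.2 (MIN): min(-24, -46, 50) = -46
n2.2.3 (MIN): min(3, -39, 0) = -39
n2.2 (MAX): max(-28, -46, -39) = -28
n2.3.1 (MIN): min(29, -21, -32) = -32
n2.3.2 (MIN): min(-2, -14, 37) = -14
n2.3.3 (MIN): min(-27, -4, -48) = -48
n2.3 (MAX): max(-32, -14, -48) = -14
n2 (MIN): min(-31, -28, -14) = -31
n3.1.1 (MIN): min(1, 39, -3) = -3
n3.1.2 (MIN): min(7, 44) = 7
n3.1.3 (MIN): min(26, 16, -49) = -49
n3.1 (MAX): max(-3, 7, -49) = 7
n3.2.1 (MIN): min(23, 42) = 23
n3.2.2 (MIN): min(38, -41) = -41
n3.2 (MAX): max(23, -41) = 23
n3 (MIN): min(7, 23) = 7
r (MAX): max(19, -31, 7) = 19
At r, MAX picks n1 (highest: 19).
At n1, MIN picks n1.2 (lowest: 19).
At n1.2, MAX picks n1.2.2 (highest: 19).
At n1.2.2, MIN picks n1.2.2.2 (lowest: 19).
Terminal value 19.

r -> n1 -> n1.2 -> n1.2.2 -> n1.2.2.2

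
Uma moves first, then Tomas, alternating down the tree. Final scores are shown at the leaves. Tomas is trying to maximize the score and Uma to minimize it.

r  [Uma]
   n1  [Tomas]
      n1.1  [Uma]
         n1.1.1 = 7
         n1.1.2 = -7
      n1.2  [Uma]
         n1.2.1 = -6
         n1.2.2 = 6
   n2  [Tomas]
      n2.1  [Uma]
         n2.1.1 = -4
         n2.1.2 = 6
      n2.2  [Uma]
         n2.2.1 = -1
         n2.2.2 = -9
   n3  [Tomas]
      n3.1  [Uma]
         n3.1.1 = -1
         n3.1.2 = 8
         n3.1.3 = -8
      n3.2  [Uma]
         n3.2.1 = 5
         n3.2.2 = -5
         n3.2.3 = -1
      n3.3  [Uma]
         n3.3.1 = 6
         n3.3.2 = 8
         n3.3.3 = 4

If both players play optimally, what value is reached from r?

n1.1 (Uma): min(7, -7) = -7
n1.2 (Uma): min(-6, 6) = -6
n1 (Tomas): max(-7, -6) = -6
n2.1 (Uma): min(-4, 6) = -4
n2.2 (Uma): min(-1, -9) = -9
n2 (Tomas): max(-4, -9) = -4
n3.1 (Uma): min(-1, 8, -8) = -8
n3.2 (Uma): min(5, -5, -1) = -5
n3.3 (Uma): min(6, 8, 4) = 4
n3 (Tomas): max(-8, -5, 4) = 4
r (Uma): min(-6, -4, 4) = -6

-6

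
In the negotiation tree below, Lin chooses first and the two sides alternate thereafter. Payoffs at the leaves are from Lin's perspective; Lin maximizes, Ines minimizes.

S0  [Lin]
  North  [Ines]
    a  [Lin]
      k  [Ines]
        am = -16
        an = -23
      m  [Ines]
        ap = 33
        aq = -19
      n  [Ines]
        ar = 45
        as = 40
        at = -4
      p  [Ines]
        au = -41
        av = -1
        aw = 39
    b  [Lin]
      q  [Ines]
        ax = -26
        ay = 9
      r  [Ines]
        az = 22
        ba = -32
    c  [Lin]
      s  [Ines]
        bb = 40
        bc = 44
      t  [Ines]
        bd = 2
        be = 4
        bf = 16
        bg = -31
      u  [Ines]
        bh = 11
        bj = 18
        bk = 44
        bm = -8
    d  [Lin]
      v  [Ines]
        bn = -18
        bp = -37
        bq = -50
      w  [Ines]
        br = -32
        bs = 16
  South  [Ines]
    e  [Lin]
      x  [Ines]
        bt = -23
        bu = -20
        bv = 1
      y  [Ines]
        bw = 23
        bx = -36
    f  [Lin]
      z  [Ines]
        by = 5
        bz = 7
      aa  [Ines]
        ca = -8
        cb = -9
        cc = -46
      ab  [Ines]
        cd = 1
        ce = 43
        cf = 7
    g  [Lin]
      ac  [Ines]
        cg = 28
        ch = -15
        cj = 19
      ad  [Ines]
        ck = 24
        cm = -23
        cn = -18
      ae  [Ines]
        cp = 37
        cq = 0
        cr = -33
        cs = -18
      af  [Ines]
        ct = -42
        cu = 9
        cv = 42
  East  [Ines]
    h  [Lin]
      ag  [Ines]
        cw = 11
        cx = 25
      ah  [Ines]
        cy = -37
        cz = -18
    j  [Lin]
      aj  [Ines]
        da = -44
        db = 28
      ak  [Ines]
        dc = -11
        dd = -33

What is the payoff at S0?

-23

k (Ines): min(-16, -23) = -23
m (Ines): min(33, -19) = -19
n (Ines): min(45, 40, -4) = -4
p (Ines): min(-41, -1, 39) = -41
a (Lin): max(-23, -19, -4, -41) = -4
q (Ines): min(-26, 9) = -26
r (Ines): min(22, -32) = -32
b (Lin): max(-26, -32) = -26
s (Ines): min(40, 44) = 40
t (Ines): min(2, 4, 16, -31) = -31
u (Ines): min(11, 18, 44, -8) = -8
c (Lin): max(40, -31, -8) = 40
v (Ines): min(-18, -37, -50) = -50
w (Ines): min(-32, 16) = -32
d (Lin): max(-50, -32) = -32
North (Ines): min(-4, -26, 40, -32) = -32
x (Ines): min(-23, -20, 1) = -23
y (Ines): min(23, -36) = -36
e (Lin): max(-23, -36) = -23
z (Ines): min(5, 7) = 5
aa (Ines): min(-8, -9, -46) = -46
ab (Ines): min(1, 43, 7) = 1
f (Lin): max(5, -46, 1) = 5
ac (Ines): min(28, -15, 19) = -15
ad (Ines): min(24, -23, -18) = -23
ae (Ines): min(37, 0, -33, -18) = -33
af (Ines): min(-42, 9, 42) = -42
g (Lin): max(-15, -23, -33, -42) = -15
South (Ines): min(-23, 5, -15) = -23
ag (Ines): min(11, 25) = 11
ah (Ines): min(-37, -18) = -37
h (Lin): max(11, -37) = 11
aj (Ines): min(-44, 28) = -44
ak (Ines): min(-11, -33) = -33
j (Lin): max(-44, -33) = -33
East (Ines): min(11, -33) = -33
S0 (Lin): max(-32, -23, -33) = -23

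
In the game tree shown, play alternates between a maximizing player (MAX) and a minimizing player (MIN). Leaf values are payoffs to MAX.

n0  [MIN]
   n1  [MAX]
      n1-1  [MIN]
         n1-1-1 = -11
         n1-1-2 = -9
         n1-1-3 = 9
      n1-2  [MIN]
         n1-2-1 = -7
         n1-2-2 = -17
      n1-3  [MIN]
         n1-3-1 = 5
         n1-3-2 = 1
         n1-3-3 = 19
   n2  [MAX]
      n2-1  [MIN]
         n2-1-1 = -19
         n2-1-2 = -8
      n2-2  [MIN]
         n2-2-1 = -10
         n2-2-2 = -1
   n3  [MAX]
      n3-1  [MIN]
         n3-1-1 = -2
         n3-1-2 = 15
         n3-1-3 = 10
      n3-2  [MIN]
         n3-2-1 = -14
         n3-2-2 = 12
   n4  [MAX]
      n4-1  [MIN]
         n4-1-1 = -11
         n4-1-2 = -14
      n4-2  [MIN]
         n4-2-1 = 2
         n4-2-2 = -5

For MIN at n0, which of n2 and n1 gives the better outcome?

n2-1 (MIN): min(-19, -8) = -19
n2-2 (MIN): min(-10, -1) = -10
n2 (MAX): max(-19, -10) = -10
n1-1 (MIN): min(-11, -9, 9) = -11
n1-2 (MIN): min(-7, -17) = -17
n1-3 (MIN): min(5, 1, 19) = 1
n1 (MAX): max(-11, -17, 1) = 1
MIN prefers the lower value; n2=-10, n1=1. n2 is better since -10 < 1.

n2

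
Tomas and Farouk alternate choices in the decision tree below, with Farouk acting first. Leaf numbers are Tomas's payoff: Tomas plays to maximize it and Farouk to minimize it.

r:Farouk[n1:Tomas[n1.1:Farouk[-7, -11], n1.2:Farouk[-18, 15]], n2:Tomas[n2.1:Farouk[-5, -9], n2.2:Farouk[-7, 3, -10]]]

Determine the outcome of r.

-11

n1.1 (Farouk): min(-7, -11) = -11
n1.2 (Farouk): min(-18, 15) = -18
n1 (Tomas): max(-11, -18) = -11
n2.1 (Farouk): min(-5, -9) = -9
n2.2 (Farouk): min(-7, 3, -10) = -10
n2 (Tomas): max(-9, -10) = -9
r (Farouk): min(-11, -9) = -11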